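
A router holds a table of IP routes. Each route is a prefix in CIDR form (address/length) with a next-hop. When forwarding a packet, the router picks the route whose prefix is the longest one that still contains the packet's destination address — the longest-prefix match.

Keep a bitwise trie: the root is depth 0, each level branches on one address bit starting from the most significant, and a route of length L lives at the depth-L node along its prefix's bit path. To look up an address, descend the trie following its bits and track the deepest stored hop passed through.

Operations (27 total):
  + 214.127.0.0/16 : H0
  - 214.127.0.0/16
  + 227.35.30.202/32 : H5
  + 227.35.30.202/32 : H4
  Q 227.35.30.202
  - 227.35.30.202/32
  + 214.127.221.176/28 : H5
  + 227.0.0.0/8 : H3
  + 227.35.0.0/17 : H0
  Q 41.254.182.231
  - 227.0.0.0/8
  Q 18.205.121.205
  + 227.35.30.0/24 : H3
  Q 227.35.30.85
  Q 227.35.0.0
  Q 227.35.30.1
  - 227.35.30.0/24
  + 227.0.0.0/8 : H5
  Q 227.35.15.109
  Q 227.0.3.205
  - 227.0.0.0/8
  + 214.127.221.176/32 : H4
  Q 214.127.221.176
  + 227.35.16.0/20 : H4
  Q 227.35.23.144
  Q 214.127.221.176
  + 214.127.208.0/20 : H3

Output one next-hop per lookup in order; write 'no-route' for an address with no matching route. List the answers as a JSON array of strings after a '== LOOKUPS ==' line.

Trace:
  add 214.127.0.0/16 -> H0 at depth 16
  del 214.127.0.0/16 (clear depth 16)
  add 227.35.30.202/32 -> H5 at depth 32
  add 227.35.30.202/32 -> H4 at depth 32
  Q 227.35.30.202: descend 11100011001000110001111011001010 ; hops seen [H4] ; pick H4
  del 227.35.30.202/32 (clear depth 32)
  add 214.127.221.176/28 -> H5 at depth 28
  add 227.0.0.0/8 -> H3 at depth 8
  add 227.35.0.0/17 -> H0 at depth 17
  Q 41.254.182.231: descend ε ; hops seen [∅] ; pick no-route
  del 227.0.0.0/8 (clear depth 8)
  Q 18.205.121.205: descend ε ; hops seen [∅] ; pick no-route
  add 227.35.30.0/24 -> H3 at depth 24
  Q 227.35.30.85: descend 111000110010001100011110 ; hops seen [H0,H3] ; pick H3
  Q 227.35.0.0: descend 1110001100100011000 ; hops seen [H0] ; pick H0
  Q 227.35.30.1: descend 111000110010001100011110 ; hops seen [H0,H3] ; pick H3
  del 227.35.30.0/24 (clear depth 24)
  add 227.0.0.0/8 -> H5 at depth 8
  Q 227.35.15.109: descend 1110001100100011000 ; hops seen [H5,H0] ; pick H0
  Q 227.0.3.205: descend 1110001100 ; hops seen [H5] ; pick H5
  del 227.0.0.0/8 (clear depth 8)
  add 214.127.221.176/32 -> H4 at depth 32
  Q 214.127.221.176: descend 11010110011111111101110110110000 ; hops seen [H5,H4] ; pick H4
  add 227.35.16.0/20 -> H4 at depth 20
  Q 227.35.23.144: descend 11100011001000110001 ; hops seen [H0,H4] ; pick H4
  Q 214.127.221.176: descend 11010110011111111101110110110000 ; hops seen [H5,H4] ; pick H4
  add 214.127.208.0/20 -> H3 at depth 20

== LOOKUPS ==
["H4","no-route","no-route","H3","H0","H3","H0","H5","H4","H4","H4"]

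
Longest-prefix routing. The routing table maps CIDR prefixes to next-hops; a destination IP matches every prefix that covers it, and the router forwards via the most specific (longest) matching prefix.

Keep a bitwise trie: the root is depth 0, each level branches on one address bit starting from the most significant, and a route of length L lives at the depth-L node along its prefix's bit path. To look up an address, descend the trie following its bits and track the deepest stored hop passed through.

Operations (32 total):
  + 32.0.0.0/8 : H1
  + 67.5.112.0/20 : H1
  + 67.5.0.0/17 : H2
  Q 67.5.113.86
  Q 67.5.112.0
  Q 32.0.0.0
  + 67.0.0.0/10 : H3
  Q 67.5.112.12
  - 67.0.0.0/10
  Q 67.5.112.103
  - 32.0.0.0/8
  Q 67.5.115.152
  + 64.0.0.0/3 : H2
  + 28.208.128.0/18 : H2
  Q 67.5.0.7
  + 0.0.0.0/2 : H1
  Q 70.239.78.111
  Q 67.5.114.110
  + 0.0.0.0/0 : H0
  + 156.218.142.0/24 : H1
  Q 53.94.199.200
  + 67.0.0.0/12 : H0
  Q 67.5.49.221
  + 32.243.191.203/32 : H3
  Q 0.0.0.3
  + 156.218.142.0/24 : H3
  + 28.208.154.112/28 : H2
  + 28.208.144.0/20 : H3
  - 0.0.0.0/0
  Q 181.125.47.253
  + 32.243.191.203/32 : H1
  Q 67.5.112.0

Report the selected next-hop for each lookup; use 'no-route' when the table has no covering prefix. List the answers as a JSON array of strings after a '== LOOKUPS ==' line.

Apply in order:
  + 32.0.0.0/8 (H1) depth=8
  + 67.5.112.0/20 (H1) depth=20
  + 67.5.0.0/17 (H2) depth=17
  Q 67.5.113.86: descend 01000011000001010111 ; hops seen [H2,H1] ; pick H1
  Q 67.5.112.0: descend 01000011000001010111 ; hops seen [H2,H1] ; pick H1
  Q 32.0.0.0: descend 00100000 ; hops seen [H1] ; pick H1
  + 67.0.0.0/10 (H3) depth=10
  Q 67.5.112.12: descend 01000011000001010111 ; hops seen [H3,H2,H1] ; pick H1
  del 67.0.0.0/10 (clear depth 10)
  Q 67.5.112.103: descend 01000011000001010111 ; hops seen [H2,H1] ; pick H1
  del 32.0.0.0/8 (clear depth 8)
  Q 67.5.115.152: descend 01000011000001010111 ; hops seen [H2,H1] ; pick H1
  + 64.0.0.0/3 (H2) depth=3
  + 28.208.128.0/18 (H2) depth=18
  Q 67.5.0.7: descend 01000011000001010 ; hops seen [H2,H2] ; pick H2
  + 0.0.0.0/2 (H1) depth=2
  Q 70.239.78.111: descend 01000 ; hops seen [H2] ; pick H2
  Q 67.5.114.110: descend 01000011000001010111 ; hops seen [H2,H2,H1] ; pick H1
  + 0.0.0.0/0 (H0) depth=0
  + 156.218.142.0/24 (H1) depth=24
  Q 53.94.199.200: descend 001 ; hops seen [H0,H1] ; pick H1
  + 67.0.0.0/12 (H0) depth=12
  Q 67.5.49.221: descend 01000011000001010 ; hops seen [H0,H2,H0,H2] ; pick H2
  + 32.243.191.203/32 (H3) depth=32
  Q 0.0.0.3: descend 000 ; hops seen [H0,H1] ; pick H1
  + 156.218.142.0/24 (H3) depth=24
  + 28.208.154.112/28 (H2) depth=28
  + 28.208.144.0/20 (H3) depth=20
  del 0.0.0.0/0 (clear depth 0)
  Q 181.125.47.253: descend 10 ; hops seen [∅] ; pick no-route
  + 32.243.191.203/32 (H1) depth=32
  Q 67.5.112.0: descend 01000011000001010111 ; hops seen [H2,H0,H2,H1] ; pick H1

== LOOKUPS ==
["H1","H1","H1","H1","H1","H1","H2","H2","H1","H1","H2","H1","no-route","H1"]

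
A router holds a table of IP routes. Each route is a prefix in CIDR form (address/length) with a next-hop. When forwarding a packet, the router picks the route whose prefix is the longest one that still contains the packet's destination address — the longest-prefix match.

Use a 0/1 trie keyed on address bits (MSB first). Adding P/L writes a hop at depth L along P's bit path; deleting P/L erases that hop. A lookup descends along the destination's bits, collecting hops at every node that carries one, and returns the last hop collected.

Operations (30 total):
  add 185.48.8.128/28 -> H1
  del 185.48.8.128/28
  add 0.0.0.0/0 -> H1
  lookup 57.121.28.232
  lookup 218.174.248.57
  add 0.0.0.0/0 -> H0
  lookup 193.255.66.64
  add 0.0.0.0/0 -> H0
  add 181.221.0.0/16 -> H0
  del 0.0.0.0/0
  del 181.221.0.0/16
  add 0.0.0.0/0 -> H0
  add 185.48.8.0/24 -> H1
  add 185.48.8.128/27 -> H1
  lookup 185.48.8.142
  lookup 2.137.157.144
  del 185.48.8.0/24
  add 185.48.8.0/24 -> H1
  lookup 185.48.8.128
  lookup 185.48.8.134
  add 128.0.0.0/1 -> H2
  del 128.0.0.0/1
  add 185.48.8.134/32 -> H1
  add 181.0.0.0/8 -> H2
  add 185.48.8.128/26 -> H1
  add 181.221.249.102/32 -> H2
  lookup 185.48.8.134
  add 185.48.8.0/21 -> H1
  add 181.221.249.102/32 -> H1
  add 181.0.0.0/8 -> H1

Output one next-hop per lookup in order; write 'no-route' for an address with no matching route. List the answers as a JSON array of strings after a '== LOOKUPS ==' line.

Process each operation:
  add 185.48.8.128/28 -> H1 at depth 28
  - 185.48.8.128/28 clear@28
  add 0.0.0.0/0 -> H1 at depth 0
  ? 57.121.28.232  path d0:H1  best=H1
  ? 218.174.248.57  path d0:H1→d1:-  best=H1
  add 0.0.0.0/0 -> H0 at depth 0
  ? 193.255.66.64  path d0:H0→d1:-  best=H0
  add 0.0.0.0/0 -> H0 at depth 0
  add 181.221.0.0/16 -> H0 at depth 16
  - 0.0.0.0/0 clear@0
  - 181.221.0.0/16 clear@16
  add 0.0.0.0/0 -> H0 at depth 0
  add 185.48.8.0/24 -> H1 at depth 24
  add 185.48.8.128/27 -> H1 at depth 27
  ? 185.48.8.142  path d0:H0→d1:-→d2:-→d3:-→d4:-→d5:-→d6:-→d7:-→d8:-→d9:-→d10:-→d11:-→d12:-→d13:-→d14:-→d15:-→d16:-→d17:-→d18:-→d19:-→d20:-→d21:-→d22:-→d23:-→d24:H1→d25:-→d26:-→d27:H1→d28:-  best=H1
  ? 2.137.157.144  path d0:H0  best=H0
  - 185.48.8.0/24 clear@24
  add 185.48.8.0/24 -> H1 at depth 24
  ? 185.48.8.128  path d0:H0→d1:-→d2:-→d3:-→d4:-→d5:-→d6:-→d7:-→d8:-→d9:-→d10:-→d11:-→d12:-→d13:-→d14:-→d15:-→d16:-→d17:-→d18:-→d19:-→d20:-→d21:-→d22:-→d23:-→d24:H1→d25:-→d26:-→d27:H1→d28:-  best=H1
  ? 185.48.8.134  path d0:H0→d1:-→d2:-→d3:-→d4:-→d5:-→d6:-→d7:-→d8:-→d9:-→d10:-→d11:-→d12:-→d13:-→d14:-→d15:-→d16:-→d17:-→d18:-→d19:-→d20:-→d21:-→d22:-→d23:-→d24:H1→d25:-→d26:-→d27:H1→d28:-  best=H1
  add 128.0.0.0/1 -> H2 at depth 1
  - 128.0.0.0/1 clear@1
  add 185.48.8.134/32 -> H1 at depth 32
  add 181.0.0.0/8 -> H2 at depth 8
  add 185.48.8.128/26 -> H1 at depth 26
  add 181.221.249.102/32 -> H2 at depth 32
  ? 185.48.8.134  path d0:H0→d1:-→d2:-→d3:-→d4:-→d5:-→d6:-→d7:-→d8:-→d9:-→d10:-→d11:-→d12:-→d13:-→d14:-→d15:-→d16:-→d17:-→d18:-→d19:-→d20:-→d21:-→d22:-→d23:-→d24:H1→d25:-→d26:H1→d27:H1→d28:-→d29:-→d30:-→d31:-→d32:H1  best=H1
  add 185.48.8.0/21 -> H1 at depth 21
  add 181.221.249.102/32 -> H1 at depth 32
  add 181.0.0.0/8 -> H1 at depth 8

== LOOKUPS ==
["H1","H1","H0","H1","H0","H1","H1","H1"]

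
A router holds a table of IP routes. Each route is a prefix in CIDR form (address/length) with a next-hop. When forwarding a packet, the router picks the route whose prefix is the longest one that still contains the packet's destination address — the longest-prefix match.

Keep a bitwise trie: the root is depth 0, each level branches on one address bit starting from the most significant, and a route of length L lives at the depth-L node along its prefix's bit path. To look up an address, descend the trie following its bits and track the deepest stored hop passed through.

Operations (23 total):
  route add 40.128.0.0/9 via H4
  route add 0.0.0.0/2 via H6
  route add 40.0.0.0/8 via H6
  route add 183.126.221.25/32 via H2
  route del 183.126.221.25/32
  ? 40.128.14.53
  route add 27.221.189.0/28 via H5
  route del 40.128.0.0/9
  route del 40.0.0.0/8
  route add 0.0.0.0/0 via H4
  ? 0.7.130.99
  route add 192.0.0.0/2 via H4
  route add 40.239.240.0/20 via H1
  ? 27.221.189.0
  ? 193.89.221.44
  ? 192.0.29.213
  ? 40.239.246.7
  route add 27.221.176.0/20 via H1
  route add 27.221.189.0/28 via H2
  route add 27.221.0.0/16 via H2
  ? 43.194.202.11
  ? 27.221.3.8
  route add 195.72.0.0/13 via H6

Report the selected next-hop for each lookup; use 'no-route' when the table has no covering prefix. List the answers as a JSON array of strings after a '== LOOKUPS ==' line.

Process each operation:
  add 40.128.0.0/9 -> H4 at depth 9
  add 0.0.0.0/2 -> H6 at depth 2
  add 40.0.0.0/8 -> H6 at depth 8
  add 183.126.221.25/32 -> H2 at depth 32
  del 183.126.221.25/32 (clear depth 32)
  lookup 40.128.14.53: bits 001010001 walk d0:-→d1:-→d2:H6→d3:-→d4:-→d5:-→d6:-→d7:-→d8:H6→d9:H4 -> H4
  add 27.221.189.0/28 -> H5 at depth 28
  del 40.128.0.0/9 (clear depth 9)
  del 40.0.0.0/8 (clear depth 8)
  add 0.0.0.0/0 -> H4 at depth 0
  lookup 0.7.130.99: bits 000 walk d0:H4→d1:-→d2:H6→d3:- -> H6
  add 192.0.0.0/2 -> H4 at depth 2
  add 40.239.240.0/20 -> H1 at depth 20
  lookup 27.221.189.0: bits 0001101111011101101111010000 walk d0:H4→d1:-→d2:H6→d3:-→d4:-→d5:-→d6:-→d7:-→d8:-→d9:-→d10:-→d11:-→d12:-→d13:-→d14:-→d15:-→d16:-→d17:-→d18:-→d19:-→d20:-→d21:-→d22:-→d23:-→d24:-→d25:-→d26:-→d27:-→d28:H5 -> H5
  lookup 193.89.221.44: bits 11 walk d0:H4→d1:-→d2:H4 -> H4
  lookup 192.0.29.213: bits 11 walk d0:H4→d1:-→d2:H4 -> H4
  lookup 40.239.246.7: bits 00101000111011111111 walk d0:H4→d1:-→d2:H6→d3:-→d4:-→d5:-→d6:-→d7:-→d8:-→d9:-→d10:-→d11:-→d12:-→d13:-→d14:-→d15:-→d16:-→d17:-→d18:-→d19:-→d20:H1 -> H1
  add 27.221.176.0/20 -> H1 at depth 20
  add 27.221.189.0/28 -> H2 at depth 28
  add 27.221.0.0/16 -> H2 at depth 16
  lookup 43.194.202.11: bits 001010 walk d0:H4→d1:-→d2:H6→d3:-→d4:-→d5:-→d6:- -> H6
  lookup 27.221.3.8: bits 0001101111011101 walk d0:H4→d1:-→d2:H6→d3:-→d4:-→d5:-→d6:-→d7:-→d8:-→d9:-→d10:-→d11:-→d12:-→d13:-→d14:-→d15:-→d16:H2 -> H2
  add 195.72.0.0/13 -> H6 at depth 13

== LOOKUPS ==
["H4","H6","H5","H4","H4","H1","H6","H2"]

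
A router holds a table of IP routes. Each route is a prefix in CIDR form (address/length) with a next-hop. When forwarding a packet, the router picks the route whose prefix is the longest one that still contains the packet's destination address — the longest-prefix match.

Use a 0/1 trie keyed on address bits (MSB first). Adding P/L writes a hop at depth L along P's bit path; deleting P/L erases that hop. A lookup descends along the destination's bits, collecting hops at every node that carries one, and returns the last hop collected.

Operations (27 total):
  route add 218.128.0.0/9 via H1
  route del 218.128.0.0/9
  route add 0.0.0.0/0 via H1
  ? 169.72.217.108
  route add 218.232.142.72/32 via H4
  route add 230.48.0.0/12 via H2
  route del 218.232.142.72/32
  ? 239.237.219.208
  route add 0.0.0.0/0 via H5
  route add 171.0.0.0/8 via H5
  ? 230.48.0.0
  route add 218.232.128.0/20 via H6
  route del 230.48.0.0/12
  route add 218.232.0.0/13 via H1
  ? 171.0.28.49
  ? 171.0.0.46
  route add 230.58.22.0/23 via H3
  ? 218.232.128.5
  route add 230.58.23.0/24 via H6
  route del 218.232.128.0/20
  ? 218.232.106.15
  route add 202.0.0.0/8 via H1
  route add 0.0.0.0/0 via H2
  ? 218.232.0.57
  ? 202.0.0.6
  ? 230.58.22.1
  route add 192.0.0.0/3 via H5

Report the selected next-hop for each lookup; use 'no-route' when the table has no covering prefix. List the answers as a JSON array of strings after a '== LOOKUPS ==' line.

Apply in order:
  + 218.128.0.0/9 (H1) depth=9
  - 218.128.0.0/9 clear@9
  + 0.0.0.0/0 (H1) depth=0
  ? 169.72.217.108  path d0:H1→d1:-  best=H1
  + 218.232.142.72/32 (H4) depth=32
  + 230.48.0.0/12 (H2) depth=12
  - 218.232.142.72/32 clear@32
  ? 239.237.219.208  path d0:H1→d1:-→d2:-→d3:-→d4:-  best=H1
  + 0.0.0.0/0 (H5) depth=0
  + 171.0.0.0/8 (H5) depth=8
  ? 230.48.0.0  path d0:H5→d1:-→d2:-→d3:-→d4:-→d5:-→d6:-→d7:-→d8:-→d9:-→d10:-→d11:-→d12:H2  best=H2
  + 218.232.128.0/20 (H6) depth=20
  - 230.48.0.0/12 clear@12
  + 218.232.0.0/13 (H1) depth=13
  ? 171.0.28.49  path d0:H5→d1:-→d2:-→d3:-→d4:-→d5:-→d6:-→d7:-→d8:H5  best=H5
  ? 171.0.0.46  path d0:H5→d1:-→d2:-→d3:-→d4:-→d5:-→d6:-→d7:-→d8:H5  best=H5
  + 230.58.22.0/23 (H3) depth=23
  ? 218.232.128.5  path d0:H5→d1:-→d2:-→d3:-→d4:-→d5:-→d6:-→d7:-→d8:-→d9:-→d10:-→d11:-→d12:-→d13:H1→d14:-→d15:-→d16:-→d17:-→d18:-→d19:-→d20:H6  best=H6
  + 230.58.23.0/24 (H6) depth=24
  - 218.232.128.0/20 clear@20
  ? 218.232.106.15  path d0:H5→d1:-→d2:-→d3:-→d4:-→d5:-→d6:-→d7:-→d8:-→d9:-→d10:-→d11:-→d12:-→d13:H1→d14:-→d15:-→d16:-  best=H1
  + 202.0.0.0/8 (H1) depth=8
  + 0.0.0.0/0 (H2) depth=0
  ? 218.232.0.57  path d0:H2→d1:-→d2:-→d3:-→d4:-→d5:-→d6:-→d7:-→d8:-→d9:-→d10:-→d11:-→d12:-→d13:H1→d14:-→d15:-→d16:-  best=H1
  ? 202.0.0.6  path d0:H2→d1:-→d2:-→d3:-→d4:-→d5:-→d6:-→d7:-→d8:H1  best=H1
  ? 230.58.22.1  path d0:H2→d1:-→d2:-→d3:-→d4:-→d5:-→d6:-→d7:-→d8:-→d9:-→d10:-→d11:-→d12:-→d13:-→d14:-→d15:-→d16:-→d17:-→d18:-→d19:-→d20:-→d21:-→d22:-→d23:H3  best=H3
  + 192.0.0.0/3 (H5) depth=3

== LOOKUPS ==
["H1","H1","H2","H5","H5","H6","H1","H1","H1","H3"]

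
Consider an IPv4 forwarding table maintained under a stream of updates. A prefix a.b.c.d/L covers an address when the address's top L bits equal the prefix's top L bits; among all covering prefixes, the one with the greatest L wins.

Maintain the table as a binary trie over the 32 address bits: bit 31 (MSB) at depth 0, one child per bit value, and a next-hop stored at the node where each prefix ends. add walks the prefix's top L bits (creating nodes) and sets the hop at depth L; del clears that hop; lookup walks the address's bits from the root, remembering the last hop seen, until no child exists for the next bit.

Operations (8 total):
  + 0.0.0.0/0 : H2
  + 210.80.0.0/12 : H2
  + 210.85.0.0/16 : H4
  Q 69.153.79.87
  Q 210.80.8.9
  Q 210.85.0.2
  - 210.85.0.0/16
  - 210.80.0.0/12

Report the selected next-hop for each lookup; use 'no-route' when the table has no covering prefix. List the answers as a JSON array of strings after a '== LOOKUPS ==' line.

Apply in order:
  add 0.0.0.0/0 -> H2 at depth 0
  add 210.80.0.0/12 -> H2 at depth 12
  add 210.85.0.0/16 -> H4 at depth 16
  ? 69.153.79.87  path d0:H2  best=H2
  ? 210.80.8.9  path d0:H2→d1:-→d2:-→d3:-→d4:-→d5:-→d6:-→d7:-→d8:-→d9:-→d10:-→d11:-→d12:H2→d13:-  best=H2
  ? 210.85.0.2  path d0:H2→d1:-→d2:-→d3:-→d4:-→d5:-→d6:-→d7:-→d8:-→d9:-→d10:-→d11:-→d12:H2→d13:-→d14:-→d15:-→d16:H4  best=H4
  del 210.85.0.0/16 (clear depth 16)
  del 210.80.0.0/12 (clear depth 12)

== LOOKUPS ==
["H2","H2","H4"]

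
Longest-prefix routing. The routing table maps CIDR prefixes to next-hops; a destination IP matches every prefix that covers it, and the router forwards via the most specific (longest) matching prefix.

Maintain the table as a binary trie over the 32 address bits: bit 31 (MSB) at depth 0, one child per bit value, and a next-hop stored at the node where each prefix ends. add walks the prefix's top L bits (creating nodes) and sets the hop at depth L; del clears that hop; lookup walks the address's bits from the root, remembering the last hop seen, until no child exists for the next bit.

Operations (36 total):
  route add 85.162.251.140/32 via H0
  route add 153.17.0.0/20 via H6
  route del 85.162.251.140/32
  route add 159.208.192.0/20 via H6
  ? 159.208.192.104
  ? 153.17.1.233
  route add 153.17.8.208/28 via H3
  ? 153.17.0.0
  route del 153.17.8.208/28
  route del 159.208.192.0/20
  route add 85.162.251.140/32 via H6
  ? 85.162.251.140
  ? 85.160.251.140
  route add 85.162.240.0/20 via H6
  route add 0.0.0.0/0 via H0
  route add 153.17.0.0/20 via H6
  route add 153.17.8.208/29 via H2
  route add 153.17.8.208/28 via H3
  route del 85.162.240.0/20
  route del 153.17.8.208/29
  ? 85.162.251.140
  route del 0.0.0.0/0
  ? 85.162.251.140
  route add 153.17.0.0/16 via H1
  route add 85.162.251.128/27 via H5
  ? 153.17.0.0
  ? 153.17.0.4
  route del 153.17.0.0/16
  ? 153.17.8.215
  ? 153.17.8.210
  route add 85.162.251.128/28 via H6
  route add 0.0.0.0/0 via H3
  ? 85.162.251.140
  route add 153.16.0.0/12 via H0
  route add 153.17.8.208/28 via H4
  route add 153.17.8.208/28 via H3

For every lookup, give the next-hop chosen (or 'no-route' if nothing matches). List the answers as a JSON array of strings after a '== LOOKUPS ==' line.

Process each operation:
  + 85.162.251.140/32 (H0) depth=32
  + 153.17.0.0/20 (H6) depth=20
  - 85.162.251.140/32 clear@32
  + 159.208.192.0/20 (H6) depth=20
  ? 159.208.192.104  path d0:-→d1:-→d2:-→d3:-→d4:-→d5:-→d6:-→d7:-→d8:-→d9:-→d10:-→d11:-→d12:-→d13:-→d14:-→d15:-→d16:-→d17:-→d18:-→d19:-→d20:H6  best=H6
  ? 153.17.1.233  path d0:-→d1:-→d2:-→d3:-→d4:-→d5:-→d6:-→d7:-→d8:-→d9:-→d10:-→d11:-→d12:-→d13:-→d14:-→d15:-→d16:-→d17:-→d18:-→d19:-→d20:H6  best=H6
  + 153.17.8.208/28 (H3) depth=28
  ? 153.17.0.0  path d0:-→d1:-→d2:-→d3:-→d4:-→d5:-→d6:-→d7:-→d8:-→d9:-→d10:-→d11:-→d12:-→d13:-→d14:-→d15:-→d16:-→d17:-→d18:-→d19:-→d20:H6  best=H6
  - 153.17.8.208/28 clear@28
  - 159.208.192.0/20 clear@20
  + 85.162.251.140/32 (H6) depth=32
  ? 85.162.251.140  path d0:-→d1:-→d2:-→d3:-→d4:-→d5:-→d6:-→d7:-→d8:-→d9:-→d10:-→d11:-→d12:-→d13:-→d14:-→d15:-→d16:-→d17:-→d18:-→d19:-→d20:-→d21:-→d22:-→d23:-→d24:-→d25:-→d26:-→d27:-→d28:-→d29:-→d30:-→d31:-→d32:H6  best=H6
  ? 85.160.251.140  path d0:-→d1:-→d2:-→d3:-→d4:-→d5:-→d6:-→d7:-→d8:-→d9:-→d10:-→d11:-→d12:-→d13:-→d14:-  best=no-route
  + 85.162.240.0/20 (H6) depth=20
  + 0.0.0.0/0 (H0) depth=0
  + 153.17.0.0/20 (H6) depth=20
  + 153.17.8.208/29 (H2) depth=29
  + 153.17.8.208/28 (H3) depth=28
  - 85.162.240.0/20 clear@20
  - 153.17.8.208/29 clear@29
  ? 85.162.251.140  path d0:H0→d1:-→d2:-→d3:-→d4:-→d5:-→d6:-→d7:-→d8:-→d9:-→d10:-→d11:-→d12:-→d13:-→d14:-→d15:-→d16:-→d17:-→d18:-→d19:-→d20:-→d21:-→d22:-→d23:-→d24:-→d25:-→d26:-→d27:-→d28:-→d29:-→d30:-→d31:-→d32:H6  best=H6
  - 0.0.0.0/0 clear@0
  ? 85.162.251.140  path d0:-→d1:-→d2:-→d3:-→d4:-→d5:-→d6:-→d7:-→d8:-→d9:-→d10:-→d11:-→d12:-→d13:-→d14:-→d15:-→d16:-→d17:-→d18:-→d19:-→d20:-→d21:-→d22:-→d23:-→d24:-→d25:-→d26:-→d27:-→d28:-→d29:-→d30:-→d31:-→d32:H6  best=H6
  + 153.17.0.0/16 (H1) depth=16
  + 85.162.251.128/27 (H5) depth=27
  ? 153.17.0.0  path d0:-→d1:-→d2:-→d3:-→d4:-→d5:-→d6:-→d7:-→d8:-→d9:-→d10:-→d11:-→d12:-→d13:-→d14:-→d15:-→d16:H1→d17:-→d18:-→d19:-→d20:H6  best=H6
  ? 153.17.0.4  path d0:-→d1:-→d2:-→d3:-→d4:-→d5:-→d6:-→d7:-→d8:-→d9:-→d10:-→d11:-→d12:-→d13:-→d14:-→d15:-→d16:H1→d17:-→d18:-→d19:-→d20:H6  best=H6
  - 153.17.0.0/16 clear@16
  ? 153.17.8.215  path d0:-→d1:-→d2:-→d3:-→d4:-→d5:-→d6:-→d7:-→d8:-→d9:-→d10:-→d11:-→d12:-→d13:-→d14:-→d15:-→d16:-→d17:-→d18:-→d19:-→d20:H6→d21:-→d22:-→d23:-→d24:-→d25:-→d26:-→d27:-→d28:H3→d29:-  best=H3
  ? 153.17.8.210  path d0:-→d1:-→d2:-→d3:-→d4:-→d5:-→d6:-→d7:-→d8:-→d9:-→d10:-→d11:-→d12:-→d13:-→d14:-→d15:-→d16:-→d17:-→d18:-→d19:-→d20:H6→d21:-→d22:-→d23:-→d24:-→d25:-→d26:-→d27:-→d28:H3→d29:-  best=H3
  + 85.162.251.128/28 (H6) depth=28
  + 0.0.0.0/0 (H3) depth=0
  ? 85.162.251.140  path d0:H3→d1:-→d2:-→d3:-→d4:-→d5:-→d6:-→d7:-→d8:-→d9:-→d10:-→d11:-→d12:-→d13:-→d14:-→d15:-→d16:-→d17:-→d18:-→d19:-→d20:-→d21:-→d22:-→d23:-→d24:-→d25:-→d26:-→d27:H5→d28:H6→d29:-→d30:-→d31:-→d32:H6  best=H6
  + 153.16.0.0/12 (H0) depth=12
  + 153.17.8.208/28 (H4) depth=28
  + 153.17.8.208/28 (H3) depth=28

== LOOKUPS ==
["H6","H6","H6","H6","no-route","H6","H6","H6","H6","H3","H3","H6"]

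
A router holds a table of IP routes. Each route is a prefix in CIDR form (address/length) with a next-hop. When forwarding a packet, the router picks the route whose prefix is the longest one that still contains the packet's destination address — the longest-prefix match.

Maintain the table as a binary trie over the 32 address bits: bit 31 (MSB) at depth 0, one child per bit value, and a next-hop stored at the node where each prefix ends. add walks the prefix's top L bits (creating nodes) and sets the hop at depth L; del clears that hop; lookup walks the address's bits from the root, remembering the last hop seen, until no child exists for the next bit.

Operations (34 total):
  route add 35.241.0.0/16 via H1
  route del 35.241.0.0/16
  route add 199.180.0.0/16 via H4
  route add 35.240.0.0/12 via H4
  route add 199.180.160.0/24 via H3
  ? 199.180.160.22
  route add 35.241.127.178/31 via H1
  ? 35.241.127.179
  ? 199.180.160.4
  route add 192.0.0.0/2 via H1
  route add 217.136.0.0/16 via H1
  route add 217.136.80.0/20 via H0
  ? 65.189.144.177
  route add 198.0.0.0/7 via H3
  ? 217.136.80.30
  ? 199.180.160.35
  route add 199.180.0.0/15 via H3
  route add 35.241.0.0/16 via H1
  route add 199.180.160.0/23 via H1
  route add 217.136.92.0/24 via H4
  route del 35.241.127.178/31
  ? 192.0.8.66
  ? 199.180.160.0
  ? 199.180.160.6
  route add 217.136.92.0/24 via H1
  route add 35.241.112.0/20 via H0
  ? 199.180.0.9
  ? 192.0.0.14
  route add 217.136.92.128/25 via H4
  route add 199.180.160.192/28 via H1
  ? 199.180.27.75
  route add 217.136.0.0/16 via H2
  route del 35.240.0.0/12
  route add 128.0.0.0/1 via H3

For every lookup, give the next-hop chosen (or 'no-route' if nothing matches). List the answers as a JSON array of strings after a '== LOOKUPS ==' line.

Apply in order:
  + 35.241.0.0/16 (H1) depth=16
  del 35.241.0.0/16 (clear depth 16)
  + 199.180.0.0/16 (H4) depth=16
  + 35.240.0.0/12 (H4) depth=12
  + 199.180.160.0/24 (H3) depth=24
  lookup 199.180.160.22: bits 110001111011010010100000 walk d0:-→d1:-→d2:-→d3:-→d4:-→d5:-→d6:-→d7:-→d8:-→d9:-→d10:-→d11:-→d12:-→d13:-→d14:-→d15:-→d16:H4→d17:-→d18:-→d19:-→d20:-→d21:-→d22:-→d23:-→d24:H3 -> H3
  + 35.241.127.178/31 (H1) depth=31
  lookup 35.241.127.179: bits 0010001111110001011111111011001 walk d0:-→d1:-→d2:-→d3:-→d4:-→d5:-→d6:-→d7:-→d8:-→d9:-→d10:-→d11:-→d12:H4→d13:-→d14:-→d15:-→d16:-→d17:-→d18:-→d19:-→d20:-→d21:-→d22:-→d23:-→d24:-→d25:-→d26:-→d27:-→d28:-→d29:-→d30:-→d31:H1 -> H1
  lookup 199.180.160.4: bits 110001111011010010100000 walk d0:-→d1:-→d2:-→d3:-→d4:-→d5:-→d6:-→d7:-→d8:-→d9:-→d10:-→d11:-→d12:-→d13:-→d14:-→d15:-→d16:H4→d17:-→d18:-→d19:-→d20:-→d21:-→d22:-→d23:-→d24:H3 -> H3
  + 192.0.0.0/2 (H1) depth=2
  + 217.136.0.0/16 (H1) depth=16
  + 217.136.80.0/20 (H0) depth=20
  lookup 65.189.144.177: bits 0 walk d0:-→d1:- -> no-route
  + 198.0.0.0/7 (H3) depth=7
  lookup 217.136.80.30: bits 11011001100010000101 walk d0:-→d1:-→d2:H1→d3:-→d4:-→d5:-→d6:-→d7:-→d8:-→d9:-→d10:-→d11:-→d12:-→d13:-→d14:-→d15:-→d16:H1→d17:-→d18:-→d19:-→d20:H0 -> H0
  lookup 199.180.160.35: bits 110001111011010010100000 walk d0:-→d1:-→d2:H1→d3:-→d4:-→d5:-→d6:-→d7:H3→d8:-→d9:-→d10:-→d11:-→d12:-→d13:-→d14:-→d15:-→d16:H4→d17:-→d18:-→d19:-→d20:-→d21:-→d22:-→d23:-→d24:H3 -> H3
  + 199.180.0.0/15 (H3) depth=15
  + 35.241.0.0/16 (H1) depth=16
  + 199.180.160.0/23 (H1) depth=23
  + 217.136.92.0/24 (H4) depth=24
  del 35.241.127.178/31 (clear depth 31)
  lookup 192.0.8.66: bits 11000 walk d0:-→d1:-→d2:H1→d3:-→d4:-→d5:- -> H1
  lookup 199.180.160.0: bits 110001111011010010100000 walk d0:-→d1:-→d2:H1→d3:-→d4:-→d5:-→d6:-→d7:H3→d8:-→d9:-→d10:-→d11:-→d12:-→d13:-→d14:-→d15:H3→d16:H4→d17:-→d18:-→d19:-→d20:-→d21:-→d22:-→d23:H1→d24:H3 -> H3
  lookup 199.180.160.6: bits 110001111011010010100000 walk d0:-→d1:-→d2:H1→d3:-→d4:-→d5:-→d6:-→d7:H3→d8:-→d9:-→d10:-→d11:-→d12:-→d13:-→d14:-→d15:H3→d16:H4→d17:-→d18:-→d19:-→d20:-→d21:-→d22:-→d23:H1→d24:H3 -> H3
  + 217.136.92.0/24 (H1) depth=24
  + 35.241.112.0/20 (H0) depth=20
  lookup 199.180.0.9: bits 1100011110110100 walk d0:-→d1:-→d2:H1→d3:-→d4:-→d5:-→d6:-→d7:H3→d8:-→d9:-→d10:-→d11:-→d12:-→d13:-→d14:-→d15:H3→d16:H4 -> H4
  lookup 192.0.0.14: bits 11000 walk d0:-→d1:-→d2:H1→d3:-→d4:-→d5:- -> H1
  + 217.136.92.128/25 (H4) depth=25
  + 199.180.160.192/28 (H1) depth=28
  lookup 199.180.27.75: bits 1100011110110100 walk d0:-→d1:-→d2:H1→d3:-→d4:-→d5:-→d6:-→d7:H3→d8:-→d9:-→d10:-→d11:-→d12:-→d13:-→d14:-→d15:H3→d16:H4 -> H4
  + 217.136.0.0/16 (H2) depth=16
  del 35.240.0.0/12 (clear depth 12)
  + 128.0.0.0/1 (H3) depth=1

== LOOKUPS ==
["H3","H1","H3","no-route","H0","H3","H1","H3","H3","H4","H1","H4"]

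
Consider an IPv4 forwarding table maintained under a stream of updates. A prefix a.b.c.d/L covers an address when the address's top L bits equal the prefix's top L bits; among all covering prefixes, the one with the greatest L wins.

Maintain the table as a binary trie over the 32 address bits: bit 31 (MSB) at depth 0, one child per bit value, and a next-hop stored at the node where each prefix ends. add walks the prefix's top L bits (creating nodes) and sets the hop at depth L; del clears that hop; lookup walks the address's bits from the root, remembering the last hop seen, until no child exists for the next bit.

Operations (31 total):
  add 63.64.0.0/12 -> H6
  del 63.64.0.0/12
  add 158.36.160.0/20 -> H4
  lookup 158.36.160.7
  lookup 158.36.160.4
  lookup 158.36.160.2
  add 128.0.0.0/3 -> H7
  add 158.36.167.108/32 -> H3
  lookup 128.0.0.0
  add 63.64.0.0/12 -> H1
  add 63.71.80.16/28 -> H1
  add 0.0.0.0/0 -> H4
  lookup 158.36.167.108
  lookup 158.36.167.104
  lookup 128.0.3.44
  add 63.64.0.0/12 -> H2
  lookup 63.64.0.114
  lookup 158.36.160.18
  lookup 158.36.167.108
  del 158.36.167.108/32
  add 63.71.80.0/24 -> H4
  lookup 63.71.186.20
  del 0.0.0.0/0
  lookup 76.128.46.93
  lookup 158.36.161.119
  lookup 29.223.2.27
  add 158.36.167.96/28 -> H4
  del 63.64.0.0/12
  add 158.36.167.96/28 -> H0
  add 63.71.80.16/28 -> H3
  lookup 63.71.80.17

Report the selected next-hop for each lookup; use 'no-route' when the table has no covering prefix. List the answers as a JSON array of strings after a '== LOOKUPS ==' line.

Apply in order:
  add 63.64.0.0/12 -> H6 at depth 12
  del 63.64.0.0/12 (clear depth 12)
  add 158.36.160.0/20 -> H4 at depth 20
  Q 158.36.160.7: descend 10011110001001001010 ; hops seen [H4] ; pick H4
  Q 158.36.160.4: descend 10011110001001001010 ; hops seen [H4] ; pick H4
  Q 158.36.160.2: descend 10011110001001001010 ; hops seen [H4] ; pick H4
  add 128.0.0.0/3 -> H7 at depth 3
  add 158.36.167.108/32 -> H3 at depth 32
  Q 128.0.0.0: descend 100 ; hops seen [H7] ; pick H7
  add 63.64.0.0/12 -> H1 at depth 12
  add 63.71.80.16/28 -> H1 at depth 28
  add 0.0.0.0/0 -> H4 at depth 0
  Q 158.36.167.108: descend 10011110001001001010011101101100 ; hops seen [H4,H7,H4,H3] ; pick H3
  Q 158.36.167.104: descend 10011110001001001010011101101 ; hops seen [H4,H7,H4] ; pick H4
  Q 128.0.3.44: descend 100 ; hops seen [H4,H7] ; pick H7
  add 63.64.0.0/12 -> H2 at depth 12
  Q 63.64.0.114: descend 0011111101000 ; hops seen [H4,H2] ; pick H2
  Q 158.36.160.18: descend 100111100010010010100 ; hops seen [H4,H7,H4] ; pick H4
  Q 158.36.167.108: descend 10011110001001001010011101101100 ; hops seen [H4,H7,H4,H3] ; pick H3
  del 158.36.167.108/32 (clear depth 32)
  add 63.71.80.0/24 -> H4 at depth 24
  Q 63.71.186.20: descend 0011111101000111 ; hops seen [H4,H2] ; pick H2
  del 0.0.0.0/0 (clear depth 0)
  Q 76.128.46.93: descend 0 ; hops seen [∅] ; pick no-route
  Q 158.36.161.119: descend 100111100010010010100 ; hops seen [H7,H4] ; pick H4
  Q 29.223.2.27: descend 00 ; hops seen [∅] ; pick no-route
  add 158.36.167.96/28 -> H4 at depth 28
  del 63.64.0.0/12 (clear depth 12)
  add 158.36.167.96/28 -> H0 at depth 28
  add 63.71.80.16/28 -> H3 at depth 28
  Q 63.71.80.17: descend 0011111101000111010100000001 ; hops seen [H4,H3] ; pick H3

== LOOKUPS ==
["H4","H4","H4","H7","H3","H4","H7","H2","H4","H3","H2","no-route","H4","no-route","H3"]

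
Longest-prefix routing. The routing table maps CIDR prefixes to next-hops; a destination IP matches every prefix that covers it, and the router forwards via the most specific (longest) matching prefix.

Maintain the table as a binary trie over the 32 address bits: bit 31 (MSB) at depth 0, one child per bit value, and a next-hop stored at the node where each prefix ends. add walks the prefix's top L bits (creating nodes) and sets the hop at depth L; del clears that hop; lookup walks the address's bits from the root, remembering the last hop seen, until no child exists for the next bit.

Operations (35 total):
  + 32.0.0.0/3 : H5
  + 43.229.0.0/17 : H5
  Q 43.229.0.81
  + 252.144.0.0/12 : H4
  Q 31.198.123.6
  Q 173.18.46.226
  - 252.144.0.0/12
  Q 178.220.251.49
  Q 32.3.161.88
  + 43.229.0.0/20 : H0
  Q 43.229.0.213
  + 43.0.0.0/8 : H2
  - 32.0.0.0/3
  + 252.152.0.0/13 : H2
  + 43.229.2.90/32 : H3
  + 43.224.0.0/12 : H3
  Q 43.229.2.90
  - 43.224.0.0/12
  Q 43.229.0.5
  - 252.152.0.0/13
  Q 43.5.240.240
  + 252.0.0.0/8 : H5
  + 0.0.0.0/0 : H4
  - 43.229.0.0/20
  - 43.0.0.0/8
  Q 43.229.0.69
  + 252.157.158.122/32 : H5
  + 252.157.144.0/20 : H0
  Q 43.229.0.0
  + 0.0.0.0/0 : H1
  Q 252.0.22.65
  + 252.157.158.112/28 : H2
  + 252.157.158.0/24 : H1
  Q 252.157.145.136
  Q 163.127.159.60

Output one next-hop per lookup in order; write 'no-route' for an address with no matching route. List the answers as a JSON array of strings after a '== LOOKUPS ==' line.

Apply in order:
  + 32.0.0.0/3 (H5) depth=3
  + 43.229.0.0/17 (H5) depth=17
  ? 43.229.0.81  path d0:-→d1:-→d2:-→d3:H5→d4:-→d5:-→d6:-→d7:-→d8:-→d9:-→d10:-→d11:-→d12:-→d13:-→d14:-→d15:-→d16:-→d17:H5  best=H5
  + 252.144.0.0/12 (H4) depth=12
  ? 31.198.123.6  path d0:-→d1:-→d2:-  best=no-route
  ? 173.18.46.226  path d0:-→d1:-  best=no-route
  del 252.144.0.0/12 (clear depth 12)
  ? 178.220.251.49  path d0:-→d1:-  best=no-route
  ? 32.3.161.88  path d0:-→d1:-→d2:-→d3:H5→d4:-  best=H5
  + 43.229.0.0/20 (H0) depth=20
  ? 43.229.0.213  path d0:-→d1:-→d2:-→d3:H5→d4:-→d5:-→d6:-→d7:-→d8:-→d9:-→d10:-→d11:-→d12:-→d13:-→d14:-→d15:-→d16:-→d17:H5→d18:-→d19:-→d20:H0  best=H0
  + 43.0.0.0/8 (H2) depth=8
  del 32.0.0.0/3 (clear depth 3)
  + 252.152.0.0/13 (H2) depth=13
  + 43.229.2.90/32 (H3) depth=32
  + 43.224.0.0/12 (H3) depth=12
  ? 43.229.2.90  path d0:-→d1:-→d2:-→d3:-→d4:-→d5:-→d6:-→d7:-→d8:H2→d9:-→d10:-→d11:-→d12:H3→d13:-→d14:-→d15:-→d16:-→d17:H5→d18:-→d19:-→d20:H0→d21:-→d22:-→d23:-→d24:-→d25:-→d26:-→d27:-→d28:-→d29:-→d30:-→d31:-→d32:H3  best=H3
  del 43.224.0.0/12 (clear depth 12)
  ? 43.229.0.5  path d0:-→d1:-→d2:-→d3:-→d4:-→d5:-→d6:-→d7:-→d8:H2→d9:-→d10:-→d11:-→d12:-→d13:-→d14:-→d15:-→d16:-→d17:H5→d18:-→d19:-→d20:H0→d21:-→d22:-  best=H0
  del 252.152.0.0/13 (clear depth 13)
  ? 43.5.240.240  path d0:-→d1:-→d2:-→d3:-→d4:-→d5:-→d6:-→d7:-→d8:H2  best=H2
  + 252.0.0.0/8 (H5) depth=8
  + 0.0.0.0/0 (H4) depth=0
  del 43.229.0.0/20 (clear depth 20)
  del 43.0.0.0/8 (clear depth 8)
  ? 43.229.0.69  path d0:H4→d1:-→d2:-→d3:-→d4:-→d5:-→d6:-→d7:-→d8:-→d9:-→d10:-→d11:-→d12:-→d13:-→d14:-→d15:-→d16:-→d17:H5→d18:-→d19:-→d20:-→d21:-→d22:-  best=H5
  + 252.157.158.122/32 (H5) depth=32
  + 252.157.144.0/20 (H0) depth=20
  ? 43.229.0.0  path d0:H4→d1:-→d2:-→d3:-→d4:-→d5:-→d6:-→d7:-→d8:-→d9:-→d10:-→d11:-→d12:-→d13:-→d14:-→d15:-→d16:-→d17:H5→d18:-→d19:-→d20:-→d21:-→d22:-  best=H5
  + 0.0.0.0/0 (H1) depth=0
  ? 252.0.22.65  path d0:H1→d1:-→d2:-→d3:-→d4:-→d5:-→d6:-→d7:-→d8:H5  best=H5
  + 252.157.158.112/28 (H2) depth=28
  + 252.157.158.0/24 (H1) depth=24
  ? 252.157.145.136  path d0:H1→d1:-→d2:-→d3:-→d4:-→d5:-→d6:-→d7:-→d8:H5→d9:-→d10:-→d11:-→d12:-→d13:-→d14:-→d15:-→d16:-→d17:-→d18:-→d19:-→d20:H0  best=H0
  ? 163.127.159.60  path d0:H1→d1:-  best=H1

== LOOKUPS ==
["H5","no-route","no-route","no-route","H5","H0","H3","H0","H2","H5","H5","H5","H0","H1"]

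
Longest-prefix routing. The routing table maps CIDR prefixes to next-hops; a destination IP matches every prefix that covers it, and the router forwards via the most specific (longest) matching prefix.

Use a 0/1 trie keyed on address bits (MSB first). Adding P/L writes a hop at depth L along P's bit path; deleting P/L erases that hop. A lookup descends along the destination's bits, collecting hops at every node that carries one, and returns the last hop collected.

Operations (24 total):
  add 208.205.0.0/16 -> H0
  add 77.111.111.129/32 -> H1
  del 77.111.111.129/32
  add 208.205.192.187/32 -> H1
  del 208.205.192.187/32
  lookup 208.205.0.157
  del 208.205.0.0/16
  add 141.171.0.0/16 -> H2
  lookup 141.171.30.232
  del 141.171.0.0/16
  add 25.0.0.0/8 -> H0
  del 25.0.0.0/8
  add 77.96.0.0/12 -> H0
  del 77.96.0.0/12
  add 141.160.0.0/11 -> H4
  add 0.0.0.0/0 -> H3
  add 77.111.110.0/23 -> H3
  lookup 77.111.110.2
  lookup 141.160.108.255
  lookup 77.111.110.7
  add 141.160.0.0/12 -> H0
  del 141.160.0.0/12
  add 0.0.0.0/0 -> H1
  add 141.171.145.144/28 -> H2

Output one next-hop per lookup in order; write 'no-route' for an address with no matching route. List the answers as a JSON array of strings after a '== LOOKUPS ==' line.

Process each operation:
  add 208.205.0.0/16 -> H0 at depth 16
  add 77.111.111.129/32 -> H1 at depth 32
  - 77.111.111.129/32 clear@32
  add 208.205.192.187/32 -> H1 at depth 32
  - 208.205.192.187/32 clear@32
  Q 208.205.0.157: descend 1101000011001101 ; hops seen [H0] ; pick H0
  - 208.205.0.0/16 clear@16
  add 141.171.0.0/16 -> H2 at depth 16
  Q 141.171.30.232: descend 1000110110101011 ; hops seen [H2] ; pick H2
  - 141.171.0.0/16 clear@16
  add 25.0.0.0/8 -> H0 at depth 8
  - 25.0.0.0/8 clear@8
  add 77.96.0.0/12 -> H0 at depth 12
  - 77.96.0.0/12 clear@12
  add 141.160.0.0/11 -> H4 at depth 11
  add 0.0.0.0/0 -> H3 at depth 0
  add 77.111.110.0/23 -> H3 at depth 23
  Q 77.111.110.2: descend 01001101011011110110111 ; hops seen [H3,H3] ; pick H3
  Q 141.160.108.255: descend 100011011010 ; hops seen [H3,H4] ; pick H4
  Q 77.111.110.7: descend 01001101011011110110111 ; hops seen [H3,H3] ; pick H3
  add 141.160.0.0/12 -> H0 at depth 12
  - 141.160.0.0/12 clear@12
  add 0.0.0.0/0 -> H1 at depth 0
  add 141.171.145.144/28 -> H2 at depth 28

== LOOKUPS ==
["H0","H2","H3","H4","H3"]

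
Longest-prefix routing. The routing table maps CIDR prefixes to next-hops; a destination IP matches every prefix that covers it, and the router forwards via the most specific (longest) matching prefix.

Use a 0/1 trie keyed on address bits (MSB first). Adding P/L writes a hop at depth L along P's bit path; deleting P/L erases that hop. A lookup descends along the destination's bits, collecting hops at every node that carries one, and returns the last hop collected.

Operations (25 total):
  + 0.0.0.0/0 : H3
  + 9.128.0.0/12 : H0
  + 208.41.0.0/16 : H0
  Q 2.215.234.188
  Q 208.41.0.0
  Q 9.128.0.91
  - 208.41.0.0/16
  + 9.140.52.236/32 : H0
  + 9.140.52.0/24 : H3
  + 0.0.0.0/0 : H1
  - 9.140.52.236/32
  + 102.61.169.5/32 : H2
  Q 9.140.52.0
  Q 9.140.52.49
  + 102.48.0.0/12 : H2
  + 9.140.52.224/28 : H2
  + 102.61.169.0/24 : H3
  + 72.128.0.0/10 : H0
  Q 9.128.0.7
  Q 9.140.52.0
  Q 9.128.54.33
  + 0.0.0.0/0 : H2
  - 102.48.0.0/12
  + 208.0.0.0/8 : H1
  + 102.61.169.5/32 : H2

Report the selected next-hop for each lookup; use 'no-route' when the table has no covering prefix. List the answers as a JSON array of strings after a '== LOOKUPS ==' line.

Process each operation:
  add 0.0.0.0/0 -> H3 at depth 0
  add 9.128.0.0/12 -> H0 at depth 12
  add 208.41.0.0/16 -> H0 at depth 16
  lookup 2.215.234.188: bits 0000 walk d0:H3→d1:-→d2:-→d3:-→d4:- -> H3
  lookup 208.41.0.0: bits 1101000000101001 walk d0:H3→d1:-→d2:-→d3:-→d4:-→d5:-→d6:-→d7:-→d8:-→d9:-→d10:-→d11:-→d12:-→d13:-→d14:-→d15:-→d16:H0 -> H0
  lookup 9.128.0.91: bits 000010011000 walk d0:H3→d1:-→d2:-→d3:-→d4:-→d5:-→d6:-→d7:-→d8:-→d9:-→d10:-→d11:-→d12:H0 -> H0
  - 208.41.0.0/16 clear@16
  add 9.140.52.236/32 -> H0 at depth 32
  add 9.140.52.0/24 -> H3 at depth 24
  add 0.0.0.0/0 -> H1 at depth 0
  - 9.140.52.236/32 clear@32
  add 102.61.169.5/32 -> H2 at depth 32
  lookup 9.140.52.0: bits 000010011000110000110100 walk d0:H1→d1:-→d2:-→d3:-→d4:-→d5:-→d6:-→d7:-→d8:-→d9:-→d10:-→d11:-→d12:H0→d13:-→d14:-→d15:-→d16:-→d17:-→d18:-→d19:-→d20:-→d21:-→d22:-→d23:-→d24:H3 -> H3
  lookup 9.140.52.49: bits 000010011000110000110100 walk d0:H1→d1:-→d2:-→d3:-→d4:-→d5:-→d6:-→d7:-→d8:-→d9:-→d10:-→d11:-→d12:H0→d13:-→d14:-→d15:-→d16:-→d17:-→d18:-→d19:-→d20:-→d21:-→d22:-→d23:-→d24:H3 -> H3
  add 102.48.0.0/12 -> H2 at depth 12
  add 9.140.52.224/28 -> H2 at depth 28
  add 102.61.169.0/24 -> H3 at depth 24
  add 72.128.0.0/10 -> H0 at depth 10
  lookup 9.128.0.7: bits 000010011000 walk d0:H1→d1:-→d2:-→d3:-→d4:-→d5:-→d6:-→d7:-→d8:-→d9:-→d10:-→d11:-→d12:H0 -> H0
  lookup 9.140.52.0: bits 000010011000110000110100 walk d0:H1→d1:-→d2:-→d3:-→d4:-→d5:-→d6:-→d7:-→d8:-→d9:-→d10:-→d11:-→d12:H0→d13:-→d14:-→d15:-→d16:-→d17:-→d18:-→d19:-→d20:-→d21:-→d22:-→d23:-→d24:H3 -> H3
  lookup 9.128.54.33: bits 000010011000 walk d0:H1→d1:-→d2:-→d3:-→d4:-→d5:-→d6:-→d7:-→d8:-→d9:-→d10:-→d11:-→d12:H0 -> H0
  add 0.0.0.0/0 -> H2 at depth 0
  - 102.48.0.0/12 clear@12
  add 208.0.0.0/8 -> H1 at depth 8
  add 102.61.169.5/32 -> H2 at depth 32

== LOOKUPS ==
["H3","H0","H0","H3","H3","H0","H3","H0"]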